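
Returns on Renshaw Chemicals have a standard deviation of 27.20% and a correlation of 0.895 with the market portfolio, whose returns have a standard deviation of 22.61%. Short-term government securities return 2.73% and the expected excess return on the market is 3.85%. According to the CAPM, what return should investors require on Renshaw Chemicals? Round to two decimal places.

β = ρ × σ_i / σ_m = 0.895 × 27.20% / 22.61% = 1.0767
E(R) = 2.73% + 1.0767 × 3.85% = 6.88%

6.88%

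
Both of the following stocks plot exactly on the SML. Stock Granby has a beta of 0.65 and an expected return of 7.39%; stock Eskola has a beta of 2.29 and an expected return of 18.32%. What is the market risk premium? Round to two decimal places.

6.66%

Both satisfy E(R) = R_f + β·MRP, so the slope of the SML is
MRP = (18.32% − 7.39%) / (2.29 − 0.65) = 10.93% / 1.64 = 6.6646%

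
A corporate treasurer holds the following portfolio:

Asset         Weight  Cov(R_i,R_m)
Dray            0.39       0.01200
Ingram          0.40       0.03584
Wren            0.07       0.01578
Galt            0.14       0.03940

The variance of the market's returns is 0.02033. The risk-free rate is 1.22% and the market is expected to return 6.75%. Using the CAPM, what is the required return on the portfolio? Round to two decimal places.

8.19%

β_Dray = 0.01200 / 0.02033 = 0.5903
β_Ingram = 0.03584 / 0.02033 = 1.7629
β_Wren = 0.01578 / 0.02033 = 0.7762
β_Galt = 0.03940 / 0.02033 = 1.9380
β_P = Σ w_i β_i = 0.39×0.5903 + 0.40×1.7629 + 0.07×0.7762 + 0.14×1.9380 = 1.2610
MRP = 6.75% − 1.22% = 5.53%
E(R_P) = R_f + β_P × MRP = 1.22% + 1.2610 × 5.53% = 8.19%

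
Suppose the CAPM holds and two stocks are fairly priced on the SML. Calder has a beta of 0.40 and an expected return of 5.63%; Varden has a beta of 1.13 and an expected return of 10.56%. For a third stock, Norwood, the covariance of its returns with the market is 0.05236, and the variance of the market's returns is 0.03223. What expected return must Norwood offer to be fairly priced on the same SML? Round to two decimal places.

MRP = (10.56% − 5.63%) / (1.13 − 0.40) = 6.7534%
R_f = 5.63% − 0.40 × 6.7534% = 2.9286%
β_Norwood = Cov / Var(R_m) = 0.05236 / 0.03223 = 1.6246
E(R_Norwood) = R_f + β × MRP = 2.9286% + 1.6246 × 6.7534% = 13.90%

13.90%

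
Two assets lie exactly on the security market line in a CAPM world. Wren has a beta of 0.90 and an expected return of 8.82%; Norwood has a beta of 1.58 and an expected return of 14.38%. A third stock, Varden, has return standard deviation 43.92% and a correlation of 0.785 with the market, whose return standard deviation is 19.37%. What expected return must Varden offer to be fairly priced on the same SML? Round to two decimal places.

16.01%

MRP = (14.38% − 8.82%) / (1.58 − 0.90) = 8.1765%
R_f = 8.82% − 0.90 × 8.1765% = 1.4612%
β_Varden = ρ·σ_i/σ_m = 0.785 × 43.92 / 19.37 = 1.7799
E(R_Varden) = R_f + β × MRP = 1.4612% + 1.7799 × 8.1765% = 16.01%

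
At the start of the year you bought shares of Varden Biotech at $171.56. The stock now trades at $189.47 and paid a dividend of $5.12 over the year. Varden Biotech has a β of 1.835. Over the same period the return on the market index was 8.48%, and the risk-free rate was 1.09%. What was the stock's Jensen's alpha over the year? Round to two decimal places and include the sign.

-1.23%

Realised HPR = (P1 + D1 − P0) / P0 = (189.47 + 5.12 − 171.56) / 171.56 = 23.03 / 171.56 = 13.4239%
MRP = 8.48% − 1.09% = 7.39%
CAPM required = R_f + β·MRP = 1.09% + 1.835 × 7.39% = 14.65065%
α = realised − required = 13.4239% − 14.65065% = -1.23%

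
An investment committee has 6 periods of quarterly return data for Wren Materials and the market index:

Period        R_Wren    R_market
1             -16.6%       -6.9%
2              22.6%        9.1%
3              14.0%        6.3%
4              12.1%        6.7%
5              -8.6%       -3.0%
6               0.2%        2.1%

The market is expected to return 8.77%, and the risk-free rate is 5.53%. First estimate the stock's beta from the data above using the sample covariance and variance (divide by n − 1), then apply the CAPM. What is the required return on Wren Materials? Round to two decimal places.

13.19%

Mean R_i = (-16.6 + 22.6 + 14.0 + 12.1 − 8.6 + 0.2) / 6 = 3.9500%
Mean R_m = (-6.9 + 9.1 + 6.3 + 6.7 − 3.0 + 2.1) / 6 = 2.3833%
Σ(R_i − R̄_i)(R_m − R̄_m) = 459.2050  ⇒  Cov = 459.2050 / 5 = 91.8410
Σ(R_m − R̄_m)² = 194.3283  ⇒  Var(R_m) = 194.3283 / 5 = 38.8657
β = Cov / Var(R_m) = 91.8410 / 38.8657 = 2.3630
MRP = 8.77% − 5.53% = 3.24%
E(R) = R_f + β × MRP = 5.53% + 2.3630 × 3.24% = 13.19%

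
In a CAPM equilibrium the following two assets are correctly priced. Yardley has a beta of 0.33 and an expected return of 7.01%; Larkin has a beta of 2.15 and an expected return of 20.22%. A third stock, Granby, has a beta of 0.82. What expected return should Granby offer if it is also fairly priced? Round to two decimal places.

MRP (SML slope) = (20.22% − 7.01%) / (2.15 − 0.33) = 13.21% / 1.82 = 7.2582%
R_f (intercept) = 7.01% − 0.33 × 7.2582% = 4.6148%
E(R_Granby) = R_f + β × MRP = 4.6148% + 0.82 × 7.2582% = 10.57%

10.57%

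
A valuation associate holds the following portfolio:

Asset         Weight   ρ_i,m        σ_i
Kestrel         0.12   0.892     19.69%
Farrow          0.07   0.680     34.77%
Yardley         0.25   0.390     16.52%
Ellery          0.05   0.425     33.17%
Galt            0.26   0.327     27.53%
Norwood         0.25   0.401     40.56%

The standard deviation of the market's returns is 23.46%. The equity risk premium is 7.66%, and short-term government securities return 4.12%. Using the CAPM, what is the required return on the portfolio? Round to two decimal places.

8.20%

β_Kestrel = 0.892 × 19.69% / 23.46% = 0.7487
β_Farrow = 0.680 × 34.77% / 23.46% = 1.0078
β_Yardley = 0.390 × 16.52% / 23.46% = 0.2746
β_Ellery = 0.425 × 33.17% / 23.46% = 0.6009
β_Galt = 0.327 × 27.53% / 23.46% = 0.3837
β_Norwood = 0.401 × 40.56% / 23.46% = 0.6933
β_P = Σ w_i β_i = 0.12×0.7487 + 0.07×1.0078 + 0.25×0.2746 + 0.05×0.6009 + 0.26×0.3837 + 0.25×0.6933 = 0.5322
E(R_P) = R_f + β_P × MRP = 4.12% + 0.5322 × 7.66% = 8.20%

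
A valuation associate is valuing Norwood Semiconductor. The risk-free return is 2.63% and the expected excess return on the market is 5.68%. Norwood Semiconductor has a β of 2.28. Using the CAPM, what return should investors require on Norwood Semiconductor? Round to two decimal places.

E(R) = R_f + β × MRP = 2.63% + 2.28 × 5.68% = 15.58%

15.58%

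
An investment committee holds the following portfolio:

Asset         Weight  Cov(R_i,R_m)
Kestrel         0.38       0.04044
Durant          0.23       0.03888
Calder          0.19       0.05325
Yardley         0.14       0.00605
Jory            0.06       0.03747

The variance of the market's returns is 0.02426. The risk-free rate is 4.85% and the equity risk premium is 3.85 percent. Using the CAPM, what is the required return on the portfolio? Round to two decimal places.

10.80%

β_Kestrel = 0.04044 / 0.02426 = 1.6669
β_Durant = 0.03888 / 0.02426 = 1.6026
β_Calder = 0.05325 / 0.02426 = 2.1950
β_Yardley = 0.00605 / 0.02426 = 0.2494
β_Jory = 0.03747 / 0.02426 = 1.5445
β_P = Σ w_i β_i = 0.38×1.6669 + 0.23×1.6026 + 0.19×2.1950 + 0.14×0.2494 + 0.06×1.5445 = 1.5467
E(R_P) = R_f + β_P × MRP = 4.85% + 1.5467 × 3.85% = 10.80%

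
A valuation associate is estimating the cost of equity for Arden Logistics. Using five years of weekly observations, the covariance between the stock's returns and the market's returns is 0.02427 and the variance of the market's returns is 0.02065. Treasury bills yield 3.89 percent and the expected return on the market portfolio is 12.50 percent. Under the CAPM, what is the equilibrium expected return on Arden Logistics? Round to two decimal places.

14.01%

β = Cov(R_i, R_m) / Var(R_m) = 0.02427 / 0.02065 = 1.1753
MRP = 12.50% − 3.89% = 8.61%
E(R) = R_f + β × MRP = 3.89% + 1.1753 × 8.61% = 14.01%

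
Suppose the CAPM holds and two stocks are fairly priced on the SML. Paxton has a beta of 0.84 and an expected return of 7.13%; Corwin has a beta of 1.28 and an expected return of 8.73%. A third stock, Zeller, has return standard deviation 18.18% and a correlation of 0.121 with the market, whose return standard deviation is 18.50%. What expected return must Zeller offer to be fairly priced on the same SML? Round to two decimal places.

4.51%

MRP = (8.73% − 7.13%) / (1.28 − 0.84) = 3.6364%
R_f = 7.13% − 0.84 × 3.6364% = 4.0754%
β_Zeller = ρ·σ_i/σ_m = 0.121 × 18.18 / 18.50 = 0.1189
E(R_Zeller) = R_f + β × MRP = 4.0754% + 0.1189 × 3.6364% = 4.51%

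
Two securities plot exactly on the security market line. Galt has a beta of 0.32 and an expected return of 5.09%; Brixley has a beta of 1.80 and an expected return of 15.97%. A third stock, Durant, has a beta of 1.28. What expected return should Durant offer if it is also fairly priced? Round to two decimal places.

12.15%

MRP (SML slope) = (15.97% − 5.09%) / (1.80 − 0.32) = 10.88% / 1.48 = 7.3514%
R_f (intercept) = 5.09% − 0.32 × 7.3514% = 2.7376%
E(R_Durant) = R_f + β × MRP = 2.7376% + 1.28 × 7.3514% = 12.15%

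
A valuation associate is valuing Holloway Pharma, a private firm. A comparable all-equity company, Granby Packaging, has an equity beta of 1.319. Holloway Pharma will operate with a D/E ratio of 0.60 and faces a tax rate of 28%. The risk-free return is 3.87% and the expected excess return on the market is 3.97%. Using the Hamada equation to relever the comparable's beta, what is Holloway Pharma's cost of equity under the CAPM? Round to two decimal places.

11.37%

β_L = β_U × [1 + (1 − t)(D/E)] = 1.319 × [1 + (1 − 0.28) × 0.60]
    = 1.319 × [1 + 0.72 × 0.60] = 1.319 × 1.4320 = 1.8888
E(R) = R_f + β_L × MRP = 3.87% + 1.8888 × 3.97% = 11.37%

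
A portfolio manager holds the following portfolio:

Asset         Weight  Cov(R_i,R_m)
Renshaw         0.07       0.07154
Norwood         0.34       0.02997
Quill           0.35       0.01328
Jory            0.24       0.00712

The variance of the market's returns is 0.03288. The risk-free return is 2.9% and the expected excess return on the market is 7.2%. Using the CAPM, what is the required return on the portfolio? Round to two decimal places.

7.62%

β_Renshaw = 0.07154 / 0.03288 = 2.1758
β_Norwood = 0.02997 / 0.03288 = 0.9115
β_Quill = 0.01328 / 0.03288 = 0.4039
β_Jory = 0.00712 / 0.03288 = 0.2165
β_P = Σ w_i β_i = 0.07×2.1758 + 0.34×0.9115 + 0.35×0.4039 + 0.24×0.2165 = 0.6555
E(R_P) = R_f + β_P × MRP = 2.9% + 0.6555 × 7.2% = 7.62%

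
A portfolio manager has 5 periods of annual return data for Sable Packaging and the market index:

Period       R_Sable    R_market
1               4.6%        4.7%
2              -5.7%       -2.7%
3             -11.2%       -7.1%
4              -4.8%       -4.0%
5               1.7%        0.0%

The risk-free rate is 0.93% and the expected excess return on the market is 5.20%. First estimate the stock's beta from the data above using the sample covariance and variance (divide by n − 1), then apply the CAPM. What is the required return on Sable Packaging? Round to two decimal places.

Mean R_i = (4.6 − 5.7 − 11.2 − 4.8 + 1.7) / 5 = -3.0800%
Mean R_m = (4.7 − 2.7 − 7.1 − 4.0 + 0.0) / 5 = -1.8200%
Σ(R_i − R̄_i)(R_m − R̄_m) = 107.7020  ⇒  Cov = 107.7020 / 4 = 26.9255
Σ(R_m − R̄_m)² = 79.2280  ⇒  Var(R_m) = 79.2280 / 4 = 19.8070
β = Cov / Var(R_m) = 26.9255 / 19.8070 = 1.3594
E(R) = R_f + β × MRP = 0.93% + 1.3594 × 5.20% = 8.00%

8.00%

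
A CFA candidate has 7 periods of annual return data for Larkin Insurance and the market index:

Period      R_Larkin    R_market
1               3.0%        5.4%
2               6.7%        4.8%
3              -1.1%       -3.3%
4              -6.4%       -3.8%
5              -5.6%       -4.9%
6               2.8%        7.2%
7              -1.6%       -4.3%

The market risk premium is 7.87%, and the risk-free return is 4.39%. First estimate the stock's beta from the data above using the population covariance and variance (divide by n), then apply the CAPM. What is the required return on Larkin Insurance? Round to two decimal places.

Mean R_i = (3.0 + 6.7 − 1.1 − 6.4 − 5.6 + 2.8 − 1.6) / 7 = -0.3143%
Mean R_m = (5.4 + 4.8 − 3.3 − 3.8 − 4.9 + 7.2 − 4.3) / 7 = 0.1571%
Σ(R_i − R̄_i)(R_m − R̄_m) = 131.1357  ⇒  Cov = 131.1357 / 7 = 18.7337
Σ(R_m − R̄_m)² = 171.6971  ⇒  Var(R_m) = 171.6971 / 7 = 24.5282
β = Cov / Var(R_m) = 18.7337 / 24.5282 = 0.7638
E(R) = R_f + β × MRP = 4.39% + 0.7638 × 7.87% = 10.40%

10.40%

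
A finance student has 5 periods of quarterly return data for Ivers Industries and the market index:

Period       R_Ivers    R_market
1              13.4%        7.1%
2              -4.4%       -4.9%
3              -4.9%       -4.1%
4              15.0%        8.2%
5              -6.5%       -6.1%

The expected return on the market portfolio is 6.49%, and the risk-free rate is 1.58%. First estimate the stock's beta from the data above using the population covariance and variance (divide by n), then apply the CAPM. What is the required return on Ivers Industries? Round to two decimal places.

9.08%

Mean R_i = (13.4 − 4.4 − 4.9 + 15.0 − 6.5) / 5 = 2.5200%
Mean R_m = (7.1 − 4.9 − 4.1 + 8.2 − 6.1) / 5 = 0.0400%
Σ(R_i − R̄_i)(R_m − R̄_m) = 298.9360  ⇒  Cov = 298.9360 / 5 = 59.7872
Σ(R_m − R̄_m)² = 195.6720  ⇒  Var(R_m) = 195.6720 / 5 = 39.1344
β = Cov / Var(R_m) = 59.7872 / 39.1344 = 1.5277
MRP = 6.49% − 1.58% = 4.91%
E(R) = R_f + β × MRP = 1.58% + 1.5277 × 4.91% = 9.08%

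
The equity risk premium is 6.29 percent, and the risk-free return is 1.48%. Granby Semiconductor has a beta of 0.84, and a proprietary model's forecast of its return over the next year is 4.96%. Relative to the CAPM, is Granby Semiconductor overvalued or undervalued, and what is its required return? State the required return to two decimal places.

Required return = R_f + β·MRP = 1.48% + 0.84 × 6.29% = 6.76%
Forecast 4.96% < required 6.76% → the stock plots below the SML → overvalued.

Overvalued; required return 6.76%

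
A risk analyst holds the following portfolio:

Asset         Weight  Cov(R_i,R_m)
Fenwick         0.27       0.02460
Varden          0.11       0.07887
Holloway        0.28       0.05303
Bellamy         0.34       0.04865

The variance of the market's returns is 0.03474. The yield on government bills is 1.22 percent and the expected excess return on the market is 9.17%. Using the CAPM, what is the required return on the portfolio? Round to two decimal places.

13.55%

β_Fenwick = 0.02460 / 0.03474 = 0.7081
β_Varden = 0.07887 / 0.03474 = 2.2703
β_Holloway = 0.05303 / 0.03474 = 1.5265
β_Bellamy = 0.04865 / 0.03474 = 1.4004
β_P = Σ w_i β_i = 0.27×0.7081 + 0.11×2.2703 + 0.28×1.5265 + 0.34×1.4004 = 1.3445
E(R_P) = R_f + β_P × MRP = 1.22% + 1.3445 × 9.17% = 13.55%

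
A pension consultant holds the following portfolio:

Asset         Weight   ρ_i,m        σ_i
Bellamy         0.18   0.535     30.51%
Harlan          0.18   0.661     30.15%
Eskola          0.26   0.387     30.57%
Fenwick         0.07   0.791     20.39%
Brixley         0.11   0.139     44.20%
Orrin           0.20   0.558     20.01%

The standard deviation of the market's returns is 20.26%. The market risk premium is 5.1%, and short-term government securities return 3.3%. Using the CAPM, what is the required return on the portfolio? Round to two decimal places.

β_Bellamy = 0.535 × 30.51% / 20.26% = 0.8057
β_Harlan = 0.661 × 30.15% / 20.26% = 0.9837
β_Eskola = 0.387 × 30.57% / 20.26% = 0.5839
β_Fenwick = 0.791 × 20.39% / 20.26% = 0.7961
β_Brixley = 0.139 × 44.20% / 20.26% = 0.3032
β_Orrin = 0.558 × 20.01% / 20.26% = 0.5511
β_P = Σ w_i β_i = 0.18×0.8057 + 0.18×0.9837 + 0.26×0.5839 + 0.07×0.7961 + 0.11×0.3032 + 0.20×0.5511 = 0.6732
E(R_P) = R_f + β_P × MRP = 3.3% + 0.6732 × 5.1% = 6.73%

6.73%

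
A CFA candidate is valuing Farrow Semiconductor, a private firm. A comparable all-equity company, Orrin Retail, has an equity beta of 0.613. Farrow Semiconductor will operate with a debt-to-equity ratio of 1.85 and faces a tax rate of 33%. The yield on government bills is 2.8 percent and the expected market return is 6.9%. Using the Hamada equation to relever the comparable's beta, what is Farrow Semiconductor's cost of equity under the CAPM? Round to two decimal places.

β_L = β_U × [1 + (1 − t)(D/E)] = 0.613 × [1 + (1 − 0.33) × 1.85]
    = 0.613 × [1 + 0.67 × 1.85] = 0.613 × 2.2395 = 1.3728
MRP = 6.9% − 2.8% = 4.10%
E(R) = R_f + β_L × MRP = 2.8% + 1.3728 × 4.1% = 8.43%

8.43%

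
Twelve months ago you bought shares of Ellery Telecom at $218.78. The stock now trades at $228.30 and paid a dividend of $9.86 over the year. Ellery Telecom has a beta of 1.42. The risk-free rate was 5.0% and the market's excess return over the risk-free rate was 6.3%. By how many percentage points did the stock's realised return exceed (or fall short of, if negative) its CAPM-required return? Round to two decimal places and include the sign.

Realised HPR = (P1 + D1 − P0) / P0 = (228.30 + 9.86 − 218.78) / 218.78 = 19.38 / 218.78 = 8.8582%
CAPM required = R_f + β·MRP = 5.0% + 1.42 × 6.3% = 13.9460%
α = realised − required = 8.8582% − 13.9460% = -5.09%

-5.09%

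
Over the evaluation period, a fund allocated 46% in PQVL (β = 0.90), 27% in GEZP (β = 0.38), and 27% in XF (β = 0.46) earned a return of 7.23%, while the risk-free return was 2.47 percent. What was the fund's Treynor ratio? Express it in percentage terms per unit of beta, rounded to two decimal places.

β_P = 0.46×0.90 + 0.27×0.38 + 0.27×0.46 = 0.6408
Treynor = (R_P − R_f) / β_P = (7.23% − 2.47%) / 0.6408 = 4.76% / 0.6408 = 7.43%

7.43%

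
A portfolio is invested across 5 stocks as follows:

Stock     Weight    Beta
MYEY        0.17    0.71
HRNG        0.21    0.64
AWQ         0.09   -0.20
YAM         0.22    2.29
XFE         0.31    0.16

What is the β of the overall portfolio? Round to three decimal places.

β_P = Σ w_i β_i = 0.17×0.71 + 0.21×0.64 + 0.09×-0.20 + 0.22×2.29 + 0.31×0.16 = 0.7905

0.791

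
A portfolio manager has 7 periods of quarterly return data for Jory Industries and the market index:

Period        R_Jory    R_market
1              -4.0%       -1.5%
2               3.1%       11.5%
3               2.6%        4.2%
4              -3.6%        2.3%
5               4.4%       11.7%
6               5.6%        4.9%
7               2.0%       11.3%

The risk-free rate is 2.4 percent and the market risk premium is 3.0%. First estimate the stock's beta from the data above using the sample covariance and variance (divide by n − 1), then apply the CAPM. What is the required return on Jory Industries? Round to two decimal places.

3.89%

Mean R_i = (-4.0 + 3.1 + 2.6 − 3.6 + 4.4 + 5.6 + 2.0) / 7 = 1.4429%
Mean R_m = (-1.5 + 11.5 + 4.2 + 2.3 + 11.7 + 4.9 + 11.3) / 7 = 6.3429%
Σ(R_i − R̄_i)(R_m − R̄_m) = 81.7471  ⇒  Cov = 81.7471 / 6 = 13.6245
Σ(R_m − R̄_m)² = 164.3971  ⇒  Var(R_m) = 164.3971 / 6 = 27.3995
β = Cov / Var(R_m) = 13.6245 / 27.3995 = 0.4973
E(R) = R_f + β × MRP = 2.4% + 0.4973 × 3.0% = 3.89%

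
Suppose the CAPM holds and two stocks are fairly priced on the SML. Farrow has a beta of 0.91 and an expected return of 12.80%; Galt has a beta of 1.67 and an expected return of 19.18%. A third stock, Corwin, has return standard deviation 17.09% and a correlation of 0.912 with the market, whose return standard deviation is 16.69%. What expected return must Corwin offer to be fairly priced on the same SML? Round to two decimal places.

MRP = (19.18% − 12.80%) / (1.67 − 0.91) = 8.3947%
R_f = 12.80% − 0.91 × 8.3947% = 5.1608%
β_Corwin = ρ·σ_i/σ_m = 0.912 × 17.09 / 16.69 = 0.9339
E(R_Corwin) = R_f + β × MRP = 5.1608% + 0.9339 × 8.3947% = 13.00%

13.00%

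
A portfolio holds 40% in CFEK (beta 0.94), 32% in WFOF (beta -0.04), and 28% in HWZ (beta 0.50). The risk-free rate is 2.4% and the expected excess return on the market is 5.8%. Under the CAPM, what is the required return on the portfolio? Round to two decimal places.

5.32%

β_P = Σ w_i β_i = 0.40×0.94 + 0.32×-0.04 + 0.28×0.50 = 0.5032
E(R_P) = R_f + β_P × MRP = 2.4% + 0.5032 × 5.8% = 5.32%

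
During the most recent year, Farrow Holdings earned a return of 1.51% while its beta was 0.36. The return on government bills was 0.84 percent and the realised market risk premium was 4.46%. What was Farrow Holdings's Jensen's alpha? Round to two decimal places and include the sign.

CAPM benchmark = R_f + β(R_m − R_f) = 0.84% + 0.36 × 4.46% = 2.4456%
α = actual − benchmark = 1.51% − 2.4456% = -0.94%

-0.94%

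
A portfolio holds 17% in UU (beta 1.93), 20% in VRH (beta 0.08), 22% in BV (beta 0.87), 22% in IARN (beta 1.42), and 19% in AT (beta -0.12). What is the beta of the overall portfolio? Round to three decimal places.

0.825

β_P = Σ w_i β_i = 0.17×1.93 + 0.20×0.08 + 0.22×0.87 + 0.22×1.42 + 0.19×-0.12 = 0.8251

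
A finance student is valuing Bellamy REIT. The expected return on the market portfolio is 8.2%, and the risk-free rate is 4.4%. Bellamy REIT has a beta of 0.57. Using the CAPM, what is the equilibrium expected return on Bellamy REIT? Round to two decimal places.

Market risk premium = E(R_m) − R_f = 8.2% − 4.4% = 3.80%
E(R) = R_f + β × MRP = 4.4% + 0.57 × 3.8% = 6.57%

6.57%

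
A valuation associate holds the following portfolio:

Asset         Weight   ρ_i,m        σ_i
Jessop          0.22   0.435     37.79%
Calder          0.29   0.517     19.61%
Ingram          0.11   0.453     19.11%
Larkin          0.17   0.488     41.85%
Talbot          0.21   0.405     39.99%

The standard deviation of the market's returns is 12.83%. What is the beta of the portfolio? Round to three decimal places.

β_Jessop = 0.435 × 37.79% / 12.83% = 1.2813
β_Calder = 0.517 × 19.61% / 12.83% = 0.7902
β_Ingram = 0.453 × 19.11% / 12.83% = 0.6747
β_Larkin = 0.488 × 41.85% / 12.83% = 1.5918
β_Talbot = 0.405 × 39.99% / 12.83% = 1.2623
β_P = Σ w_i β_i = 0.22×1.2813 + 0.29×0.7902 + 0.11×0.6747 + 0.17×1.5918 + 0.21×1.2623 = 1.1210

1.121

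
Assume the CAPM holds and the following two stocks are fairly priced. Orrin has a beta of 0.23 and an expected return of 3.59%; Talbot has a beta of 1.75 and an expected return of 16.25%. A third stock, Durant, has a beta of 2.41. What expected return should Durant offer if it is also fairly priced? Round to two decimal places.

MRP (SML slope) = (16.25% − 3.59%) / (1.75 − 0.23) = 12.66% / 1.52 = 8.3289%
R_f (intercept) = 3.59% − 0.23 × 8.3289% = 1.6744%
E(R_Durant) = R_f + β × MRP = 1.6744% + 2.41 × 8.3289% = 21.75%

21.75%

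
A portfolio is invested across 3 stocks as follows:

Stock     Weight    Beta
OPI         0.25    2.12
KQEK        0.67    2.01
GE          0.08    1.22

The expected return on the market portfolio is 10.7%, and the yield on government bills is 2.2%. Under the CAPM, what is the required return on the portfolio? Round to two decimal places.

β_P = Σ w_i β_i = 0.25×2.12 + 0.67×2.01 + 0.08×1.22 = 1.9743
MRP = 10.7% − 2.2% = 8.50%
E(R_P) = R_f + β_P × MRP = 2.2% + 1.9743 × 8.5% = 18.98%

18.98%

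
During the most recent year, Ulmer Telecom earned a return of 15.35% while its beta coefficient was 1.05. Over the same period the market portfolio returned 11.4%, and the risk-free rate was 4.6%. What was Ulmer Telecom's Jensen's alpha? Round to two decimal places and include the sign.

Market excess return = 11.4% − 4.6% = 6.80%
CAPM benchmark = R_f + β(R_m − R_f) = 4.6% + 1.05 × 6.8% = 11.7400%
α = actual − benchmark = 15.35% − 11.7400% = +3.61%

+3.61%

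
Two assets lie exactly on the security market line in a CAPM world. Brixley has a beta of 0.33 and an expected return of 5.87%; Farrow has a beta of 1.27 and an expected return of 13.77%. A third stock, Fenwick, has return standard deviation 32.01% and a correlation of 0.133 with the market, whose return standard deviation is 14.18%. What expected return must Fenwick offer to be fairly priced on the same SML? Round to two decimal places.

5.62%

MRP = (13.77% − 5.87%) / (1.27 − 0.33) = 8.4043%
R_f = 5.87% − 0.33 × 8.4043% = 3.0966%
β_Fenwick = ρ·σ_i/σ_m = 0.133 × 32.01 / 14.18 = 0.3002
E(R_Fenwick) = R_f + β × MRP = 3.0966% + 0.3002 × 8.4043% = 5.62%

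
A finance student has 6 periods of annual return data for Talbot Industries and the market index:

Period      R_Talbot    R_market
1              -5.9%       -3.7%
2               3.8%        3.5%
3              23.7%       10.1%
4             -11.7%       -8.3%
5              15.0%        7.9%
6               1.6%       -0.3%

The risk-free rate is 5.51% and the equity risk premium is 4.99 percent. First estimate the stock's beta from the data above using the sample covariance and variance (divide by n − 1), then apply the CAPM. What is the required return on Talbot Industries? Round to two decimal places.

14.65%

Mean R_i = (-5.9 + 3.8 + 23.7 − 11.7 + 15.0 + 1.6) / 6 = 4.4167%
Mean R_m = (-3.7 + 3.5 + 10.1 − 8.3 + 7.9 − 0.3) / 6 = 1.5333%
Σ(R_i − R̄_i)(R_m − R̄_m) = 448.9967  ⇒  Cov = 448.9967 / 5 = 89.7993
Σ(R_m − R̄_m)² = 245.2333  ⇒  Var(R_m) = 245.2333 / 5 = 49.0467
β = Cov / Var(R_m) = 89.7993 / 49.0467 = 1.8309
E(R) = R_f + β × MRP = 5.51% + 1.8309 × 4.99% = 14.65%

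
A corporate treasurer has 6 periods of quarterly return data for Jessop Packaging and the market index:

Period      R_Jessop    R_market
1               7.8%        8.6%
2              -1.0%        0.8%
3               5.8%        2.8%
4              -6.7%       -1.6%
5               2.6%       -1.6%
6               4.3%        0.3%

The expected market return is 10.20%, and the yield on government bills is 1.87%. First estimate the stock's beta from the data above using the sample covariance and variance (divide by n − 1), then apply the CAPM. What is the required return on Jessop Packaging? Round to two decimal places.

9.89%

Mean R_i = (7.8 − 1.0 + 5.8 − 6.7 + 2.6 + 4.3) / 6 = 2.1333%
Mean R_m = (8.6 + 0.8 + 2.8 − 1.6 − 1.6 + 0.3) / 6 = 1.5500%
Σ(R_i − R̄_i)(R_m − R̄_m) = 70.5300  ⇒  Cov = 70.5300 / 5 = 14.1060
Σ(R_m − R̄_m)² = 73.2350  ⇒  Var(R_m) = 73.2350 / 5 = 14.6470
β = Cov / Var(R_m) = 14.1060 / 14.6470 = 0.9631
MRP = 10.20% − 1.87% = 8.33%
E(R) = R_f + β × MRP = 1.87% + 0.9631 × 8.33% = 9.89%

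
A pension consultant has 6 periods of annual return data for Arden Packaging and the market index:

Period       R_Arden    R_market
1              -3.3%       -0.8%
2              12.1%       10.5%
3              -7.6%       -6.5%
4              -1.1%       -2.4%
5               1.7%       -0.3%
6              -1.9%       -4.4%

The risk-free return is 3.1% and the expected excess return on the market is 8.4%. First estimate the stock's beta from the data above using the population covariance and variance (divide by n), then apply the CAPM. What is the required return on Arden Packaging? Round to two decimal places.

12.15%

Mean R_i = (-3.3 + 12.1 − 7.6 − 1.1 + 1.7 − 1.9) / 6 = -0.0167%
Mean R_m = (-0.8 + 10.5 − 6.5 − 2.4 − 0.3 − 4.4) / 6 = -0.6500%
Σ(R_i − R̄_i)(R_m − R̄_m) = 189.5150  ⇒  Cov = 189.5150 / 6 = 31.5858
Σ(R_m − R̄_m)² = 175.8150  ⇒  Var(R_m) = 175.8150 / 6 = 29.3025
β = Cov / Var(R_m) = 31.5858 / 29.3025 = 1.0779
E(R) = R_f + β × MRP = 3.1% + 1.0779 × 8.4% = 12.15%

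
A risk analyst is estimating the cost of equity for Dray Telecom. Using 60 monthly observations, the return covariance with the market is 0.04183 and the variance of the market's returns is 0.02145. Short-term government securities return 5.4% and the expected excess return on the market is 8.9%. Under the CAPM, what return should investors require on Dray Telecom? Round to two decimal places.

β = Cov(R_i, R_m) / Var(R_m) = 0.04183 / 0.02145 = 1.9501
E(R) = R_f + β × MRP = 5.4% + 1.9501 × 8.9% = 22.76%

22.76%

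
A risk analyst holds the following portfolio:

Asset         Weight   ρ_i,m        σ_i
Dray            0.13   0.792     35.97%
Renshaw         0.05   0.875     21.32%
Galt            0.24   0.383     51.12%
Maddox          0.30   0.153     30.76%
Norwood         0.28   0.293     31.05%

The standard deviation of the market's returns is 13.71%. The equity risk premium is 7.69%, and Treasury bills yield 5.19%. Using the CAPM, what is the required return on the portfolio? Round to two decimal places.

β_Dray = 0.792 × 35.97% / 13.71% = 2.0779
β_Renshaw = 0.875 × 21.32% / 13.71% = 1.3607
β_Galt = 0.383 × 51.12% / 13.71% = 1.4281
β_Maddox = 0.153 × 30.76% / 13.71% = 0.3433
β_Norwood = 0.293 × 31.05% / 13.71% = 0.6636
β_P = Σ w_i β_i = 0.13×2.0779 + 0.05×1.3607 + 0.24×1.4281 + 0.30×0.3433 + 0.28×0.6636 = 0.9697
E(R_P) = R_f + β_P × MRP = 5.19% + 0.9697 × 7.69% = 12.65%

12.65%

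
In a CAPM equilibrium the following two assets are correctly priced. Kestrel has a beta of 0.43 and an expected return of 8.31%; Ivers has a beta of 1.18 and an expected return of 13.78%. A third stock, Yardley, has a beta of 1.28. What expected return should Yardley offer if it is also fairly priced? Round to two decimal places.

MRP (SML slope) = (13.78% − 8.31%) / (1.18 − 0.43) = 5.47% / 0.75 = 7.2933%
R_f (intercept) = 8.31% − 0.43 × 7.2933% = 5.1739%
E(R_Yardley) = R_f + β × MRP = 5.1739% + 1.28 × 7.2933% = 14.51%

14.51%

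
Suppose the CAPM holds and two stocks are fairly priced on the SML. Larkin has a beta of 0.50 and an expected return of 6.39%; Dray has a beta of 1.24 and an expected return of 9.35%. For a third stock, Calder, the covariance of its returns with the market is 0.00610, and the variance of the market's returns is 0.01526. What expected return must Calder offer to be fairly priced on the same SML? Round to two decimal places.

5.99%

MRP = (9.35% − 6.39%) / (1.24 − 0.50) = 4.0000%
R_f = 6.39% − 0.50 × 4.0000% = 4.3900%
β_Calder = Cov / Var(R_m) = 0.00610 / 0.01526 = 0.3997
E(R_Calder) = R_f + β × MRP = 4.3900% + 0.3997 × 4.0000% = 5.99%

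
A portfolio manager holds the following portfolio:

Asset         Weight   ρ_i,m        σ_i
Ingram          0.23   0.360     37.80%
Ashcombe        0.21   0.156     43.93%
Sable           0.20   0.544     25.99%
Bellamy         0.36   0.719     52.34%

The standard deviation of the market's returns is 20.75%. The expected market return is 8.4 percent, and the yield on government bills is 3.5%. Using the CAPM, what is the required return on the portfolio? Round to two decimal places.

8.45%

β_Ingram = 0.360 × 37.80% / 20.75% = 0.6558
β_Ashcombe = 0.156 × 43.93% / 20.75% = 0.3303
β_Sable = 0.544 × 25.99% / 20.75% = 0.6814
β_Bellamy = 0.719 × 52.34% / 20.75% = 1.8136
β_P = Σ w_i β_i = 0.23×0.6558 + 0.21×0.3303 + 0.20×0.6814 + 0.36×1.8136 = 1.0094
MRP = 8.4% − 3.5% = 4.90%
E(R_P) = R_f + β_P × MRP = 3.5% + 1.0094 × 4.9% = 8.45%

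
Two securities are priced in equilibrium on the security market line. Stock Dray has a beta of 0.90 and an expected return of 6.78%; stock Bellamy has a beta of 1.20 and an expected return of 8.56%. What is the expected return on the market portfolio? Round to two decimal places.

Both satisfy E(R) = R_f + β·MRP, so the slope of the SML is
MRP = (8.56% − 6.78%) / (1.20 − 0.90) = 1.78% / 0.30 = 5.9333%
R_f = E(R_Dray) − β_Dray·MRP = 6.78% − 0.90 × 5.9333% = 1.4400%
E(R_m) = R_f + MRP = 1.4400% + 5.9333% = 7.37%

7.37%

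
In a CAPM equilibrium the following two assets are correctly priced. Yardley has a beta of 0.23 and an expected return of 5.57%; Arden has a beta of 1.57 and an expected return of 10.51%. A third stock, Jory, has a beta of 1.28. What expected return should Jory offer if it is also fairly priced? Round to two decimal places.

MRP (SML slope) = (10.51% − 5.57%) / (1.57 − 0.23) = 4.94% / 1.34 = 3.6866%
R_f (intercept) = 5.57% − 0.23 × 3.6866% = 4.7221%
E(R_Jory) = R_f + β × MRP = 4.7221% + 1.28 × 3.6866% = 9.44%

9.44%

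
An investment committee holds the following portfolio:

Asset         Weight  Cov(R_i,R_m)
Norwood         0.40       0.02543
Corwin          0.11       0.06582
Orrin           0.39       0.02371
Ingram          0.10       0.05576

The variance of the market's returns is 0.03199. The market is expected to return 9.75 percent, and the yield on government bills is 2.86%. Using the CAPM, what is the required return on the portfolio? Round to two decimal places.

β_Norwood = 0.02543 / 0.03199 = 0.7949
β_Corwin = 0.06582 / 0.03199 = 2.0575
β_Orrin = 0.02371 / 0.03199 = 0.7412
β_Ingram = 0.05576 / 0.03199 = 1.7430
β_P = Σ w_i β_i = 0.40×0.7949 + 0.11×2.0575 + 0.39×0.7412 + 0.10×1.7430 = 1.0077
MRP = 9.75% − 2.86% = 6.89%
E(R_P) = R_f + β_P × MRP = 2.86% + 1.0077 × 6.89% = 9.80%

9.80%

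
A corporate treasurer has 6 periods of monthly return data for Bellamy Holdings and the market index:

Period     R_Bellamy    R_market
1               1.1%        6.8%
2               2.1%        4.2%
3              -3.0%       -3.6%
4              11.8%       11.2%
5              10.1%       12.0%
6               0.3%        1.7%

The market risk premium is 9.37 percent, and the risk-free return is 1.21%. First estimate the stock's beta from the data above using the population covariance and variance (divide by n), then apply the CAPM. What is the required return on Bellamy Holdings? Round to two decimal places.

9.78%

Mean R_i = (1.1 + 2.1 − 3.0 + 11.8 + 10.1 + 0.3) / 6 = 3.7333%
Mean R_m = (6.8 + 4.2 − 3.6 + 11.2 + 12.0 + 1.7) / 6 = 5.3833%
Σ(R_i − R̄_i)(R_m − R̄_m) = 160.3833  ⇒  Cov = 160.3833 / 6 = 26.7306
Σ(R_m − R̄_m)² = 175.2883  ⇒  Var(R_m) = 175.2883 / 6 = 29.2147
β = Cov / Var(R_m) = 26.7306 / 29.2147 = 0.9150
E(R) = R_f + β × MRP = 1.21% + 0.9150 × 9.37% = 9.78%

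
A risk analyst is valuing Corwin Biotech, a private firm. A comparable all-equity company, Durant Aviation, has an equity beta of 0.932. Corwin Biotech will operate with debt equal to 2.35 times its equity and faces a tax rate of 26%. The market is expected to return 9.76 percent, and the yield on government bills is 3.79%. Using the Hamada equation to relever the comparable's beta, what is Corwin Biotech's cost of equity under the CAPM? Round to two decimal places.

19.03%

β_L = β_U × [1 + (1 − t)(D/E)] = 0.932 × [1 + (1 − 0.26) × 2.35]
    = 0.932 × [1 + 0.74 × 2.35] = 0.932 × 2.7390 = 2.5527
MRP = 9.76% − 3.79% = 5.97%
E(R) = R_f + β_L × MRP = 3.79% + 2.5527 × 5.97% = 19.03%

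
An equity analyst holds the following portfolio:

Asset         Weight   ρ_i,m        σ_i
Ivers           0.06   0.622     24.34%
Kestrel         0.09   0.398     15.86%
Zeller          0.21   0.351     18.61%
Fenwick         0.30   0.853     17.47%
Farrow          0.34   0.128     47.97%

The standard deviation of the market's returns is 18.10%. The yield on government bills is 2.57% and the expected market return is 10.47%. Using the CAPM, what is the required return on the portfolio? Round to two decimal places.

6.68%

β_Ivers = 0.622 × 24.34% / 18.10% = 0.8364
β_Kestrel = 0.398 × 15.86% / 18.10% = 0.3487
β_Zeller = 0.351 × 18.61% / 18.10% = 0.3609
β_Fenwick = 0.853 × 17.47% / 18.10% = 0.8233
β_Farrow = 0.128 × 47.97% / 18.10% = 0.3392
β_P = Σ w_i β_i = 0.06×0.8364 + 0.09×0.3487 + 0.21×0.3609 + 0.30×0.8233 + 0.34×0.3392 = 0.5197
MRP = 10.47% − 2.57% = 7.90%
E(R_P) = R_f + β_P × MRP = 2.57% + 0.5197 × 7.90% = 6.68%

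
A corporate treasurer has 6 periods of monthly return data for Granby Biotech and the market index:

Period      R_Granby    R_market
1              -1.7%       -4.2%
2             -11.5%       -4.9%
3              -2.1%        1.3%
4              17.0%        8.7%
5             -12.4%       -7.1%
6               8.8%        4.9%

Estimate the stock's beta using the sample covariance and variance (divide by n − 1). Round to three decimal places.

1.757

Mean R_i = (-1.7 − 11.5 − 2.1 + 17.0 − 12.4 + 8.8) / 6 = -0.3167%
Mean R_m = (-4.2 − 4.9 + 1.3 + 8.7 − 7.1 + 4.9) / 6 = -0.2167%
Σ(R_i − R̄_i)(R_m − R̄_m) = 339.4083  ⇒  Cov = 339.4083 / 5 = 67.8817
Σ(R_m − R̄_m)² = 193.1683  ⇒  Var(R_m) = 193.1683 / 5 = 38.6337
β = Cov / Var(R_m) = 67.8817 / 38.6337 = 1.7571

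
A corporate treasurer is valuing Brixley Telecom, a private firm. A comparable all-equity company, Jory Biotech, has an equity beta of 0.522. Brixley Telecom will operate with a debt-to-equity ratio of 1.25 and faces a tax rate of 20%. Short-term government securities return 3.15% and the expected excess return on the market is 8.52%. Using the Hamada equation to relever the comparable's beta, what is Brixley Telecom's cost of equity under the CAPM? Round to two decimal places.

β_L = β_U × [1 + (1 − t)(D/E)] = 0.522 × [1 + (1 − 0.20) × 1.25]
    = 0.522 × [1 + 0.80 × 1.25] = 0.522 × 2.0000 = 1.0440
E(R) = R_f + β_L × MRP = 3.15% + 1.0440 × 8.52% = 12.04%

12.04%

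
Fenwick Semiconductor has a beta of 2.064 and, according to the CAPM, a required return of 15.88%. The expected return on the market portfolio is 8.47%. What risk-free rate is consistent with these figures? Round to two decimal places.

E(R) = R_f + β(E(R_m) − R_f) = R_f(1 − β) + β·E(R_m)
15.88% = R_f × (1 − 2.064) + 2.064 × 8.47%
15.88% = R_f × -1.064 + 17.48208%
R_f = (15.88% − 17.48208%) / -1.064 = 1.51%

1.51%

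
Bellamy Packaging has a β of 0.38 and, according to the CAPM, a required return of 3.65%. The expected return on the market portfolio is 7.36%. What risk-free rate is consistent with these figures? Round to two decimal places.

E(R) = R_f + β(E(R_m) − R_f) = R_f(1 − β) + β·E(R_m)
3.65% = R_f × (1 − 0.38) + 0.38 × 7.36%
3.65% = R_f × 0.62 + 2.7968%
R_f = (3.65% − 2.7968%) / 0.62 = 1.38%

1.38%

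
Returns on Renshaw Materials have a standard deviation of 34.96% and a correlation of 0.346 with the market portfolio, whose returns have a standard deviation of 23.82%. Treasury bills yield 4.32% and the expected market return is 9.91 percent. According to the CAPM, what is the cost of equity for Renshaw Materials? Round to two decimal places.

β = ρ × σ_i / σ_m = 0.346 × 34.96% / 23.82% = 0.5078
MRP = 9.91% − 4.32% = 5.59%
E(R) = 4.32% + 0.5078 × 5.59% = 7.16%

7.16%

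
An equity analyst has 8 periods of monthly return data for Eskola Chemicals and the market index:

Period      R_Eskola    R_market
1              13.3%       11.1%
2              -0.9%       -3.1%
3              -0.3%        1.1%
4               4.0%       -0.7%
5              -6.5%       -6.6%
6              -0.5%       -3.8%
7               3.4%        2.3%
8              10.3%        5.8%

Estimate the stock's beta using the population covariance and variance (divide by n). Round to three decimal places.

Mean R_i = (13.3 − 0.9 − 0.3 + 4.0 − 6.5 − 0.5 + 3.4 + 10.3) / 8 = 2.8500%
Mean R_m = (11.1 − 3.1 + 1.1 − 0.7 − 6.6 − 3.8 + 2.3 + 5.8) / 8 = 0.7625%
Σ(R_i − R̄_i)(R_m − R̄_m) = 242.2650  ⇒  Cov = 242.2650 / 8 = 30.2831
Σ(R_m − R̄_m)² = 226.7988  ⇒  Var(R_m) = 226.7988 / 8 = 28.3499
β = Cov / Var(R_m) = 30.2831 / 28.3499 = 1.0682

1.068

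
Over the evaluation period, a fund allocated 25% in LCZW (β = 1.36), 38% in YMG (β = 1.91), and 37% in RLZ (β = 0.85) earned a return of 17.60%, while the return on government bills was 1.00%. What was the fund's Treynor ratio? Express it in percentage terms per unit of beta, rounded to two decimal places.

12.03%

β_P = 0.25×1.36 + 0.38×1.91 + 0.37×0.85 = 1.3803
Treynor = (R_P − R_f) / β_P = (17.60% − 1.00%) / 1.3803 = 16.60% / 1.3803 = 12.03%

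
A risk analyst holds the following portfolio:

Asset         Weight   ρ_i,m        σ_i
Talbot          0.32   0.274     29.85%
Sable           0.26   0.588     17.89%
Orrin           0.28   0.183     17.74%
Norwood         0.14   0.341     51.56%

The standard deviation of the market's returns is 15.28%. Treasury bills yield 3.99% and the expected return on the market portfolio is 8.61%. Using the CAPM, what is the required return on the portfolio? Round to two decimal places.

β_Talbot = 0.274 × 29.85% / 15.28% = 0.5353
β_Sable = 0.588 × 17.89% / 15.28% = 0.6884
β_Orrin = 0.183 × 17.74% / 15.28% = 0.2125
β_Norwood = 0.341 × 51.56% / 15.28% = 1.1507
β_P = Σ w_i β_i = 0.32×0.5353 + 0.26×0.6884 + 0.28×0.2125 + 0.14×1.1507 = 0.5709
MRP = 8.61% − 3.99% = 4.62%
E(R_P) = R_f + β_P × MRP = 3.99% + 0.5709 × 4.62% = 6.63%

6.63%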